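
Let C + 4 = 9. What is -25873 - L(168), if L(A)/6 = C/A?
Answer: -724449/28 ≈ -25873.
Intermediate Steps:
C = 5 (C = -4 + 9 = 5)
L(A) = 30/A (L(A) = 6*(5/A) = 30/A)
-25873 - L(168) = -25873 - 30/168 = -25873 - 1*5/28 = -25873 - 5/28 = -724449/28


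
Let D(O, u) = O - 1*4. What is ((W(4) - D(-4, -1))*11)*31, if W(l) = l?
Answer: 4092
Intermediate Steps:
D(O, u) = -4 + O (D(O, u) = O - 4 = -4 + O)
((W(4) - D(-4, -1))*11)*31 = ((4 - (-4 - 4))*11)*31 = ((4 - 1*(-8))*11)*31 = ((4 + 8)*11)*31 = (12*11)*31 = 132*31 = 4092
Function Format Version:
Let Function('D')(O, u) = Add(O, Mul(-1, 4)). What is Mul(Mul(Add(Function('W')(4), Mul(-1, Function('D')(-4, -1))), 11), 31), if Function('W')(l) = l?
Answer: 4092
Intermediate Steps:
Function('D')(O, u) = Add(-4, O) (Function('D')(O, u) = Add(O, -4) = Add(-4, O))
Mul(Mul(Add(Function('W')(4), Mul(-1, Function('D')(-4, -1))), 11), 31) = Mul(Mul(Add(4, Mul(-1, Add(-4, -4))), 11), 31) = Mul(Mul(Add(4, Mul(-1, -8)), 11), 31) = Mul(Mul(Add(4, 8), 11), 31) = Mul(Mul(12, 11), 31) = Mul(132, 31) = 4092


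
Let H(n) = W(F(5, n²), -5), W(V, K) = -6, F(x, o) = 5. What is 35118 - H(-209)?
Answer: 35124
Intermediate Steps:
H(n) = -6
35118 - H(-209) = 35118 - 1*(-6) = 35118 + 6 = 35124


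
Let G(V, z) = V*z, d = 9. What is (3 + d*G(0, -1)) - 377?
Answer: -374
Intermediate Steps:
(3 + d*G(0, -1)) - 377 = (3 + 9*(0*(-1))) - 377 = (3 + 9*0) - 377 = (3 + 0) - 377 = 3 - 377 = -374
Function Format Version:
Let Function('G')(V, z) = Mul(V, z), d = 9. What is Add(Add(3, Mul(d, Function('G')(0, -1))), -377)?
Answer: -374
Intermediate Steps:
Add(Add(3, Mul(d, Function('G')(0, -1))), -377) = Add(Add(3, Mul(9, Mul(0, -1))), -377) = Add(Add(3, Mul(9, 0)), -377) = Add(Add(3, 0), -377) = Add(3, -377) = -374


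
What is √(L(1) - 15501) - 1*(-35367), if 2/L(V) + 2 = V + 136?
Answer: 35367 + I*√31389495/45 ≈ 35367.0 + 124.5*I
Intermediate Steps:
L(V) = 2/(134 + V) (L(V) = 2/(-2 + (V + 136)) = 2/(-2 + (136 + V)) = 2/(134 + V))
√(L(1) - 15501) - 1*(-35367) = √(2/(134 + 1) - 15501) - 1*(-35367) = √(2/135 - 15501) + 35367 = √(-2092633/135) + 35367 = I*√31389495/45 + 35367 = 35367 + I*√31389495/45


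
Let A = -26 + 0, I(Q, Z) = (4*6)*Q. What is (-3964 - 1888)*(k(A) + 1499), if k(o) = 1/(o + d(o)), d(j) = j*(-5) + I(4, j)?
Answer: -438608863/50 ≈ -8.7722e+6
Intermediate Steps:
I(Q, Z) = 24*Q
d(j) = 96 - 5*j (d(j) = j*(-5) + 24*4 = -5*j + 96 = 96 - 5*j)
A = -26
k(o) = 1/(96 - 4*o) (k(o) = 1/(o + (96 - 5*o)) = 1/(96 - 4*o))
(-3964 - 1888)*(k(A) + 1499) = (-3964 - 1888)*(-1/(-96 + 4*(-26)) + 1499) = -5852*(-1/(-96 - 104) + 1499) = -5852*(-1/(-200) + 1499) = -5852*(-1*(-1/200) + 1499) = -5852*(1/200 + 1499) = -5852*299801/200 = -438608863/50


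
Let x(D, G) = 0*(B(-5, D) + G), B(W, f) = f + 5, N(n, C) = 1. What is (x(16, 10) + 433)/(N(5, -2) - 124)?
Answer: -433/123 ≈ -3.5203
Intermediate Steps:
B(W, f) = 5 + f
x(D, G) = 0 (x(D, G) = 0*((5 + D) + G) = 0*(5 + D + G) = 0)
(x(16, 10) + 433)/(N(5, -2) - 124) = (0 + 433)/(1 - 124) = 433/(-123) = 433*(-1/123) = -433/123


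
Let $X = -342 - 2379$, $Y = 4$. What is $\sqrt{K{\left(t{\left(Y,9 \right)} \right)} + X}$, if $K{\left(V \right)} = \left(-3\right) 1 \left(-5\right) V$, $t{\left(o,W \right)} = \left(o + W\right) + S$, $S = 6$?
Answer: $2 i \sqrt{609} \approx 49.356 i$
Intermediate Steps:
$t{\left(o,W \right)} = 6 + W + o$ ($t{\left(o,W \right)} = \left(o + W\right) + 6 = \left(W + o\right) + 6 = 6 + W + o$)
$K{\left(V \right)} = 15 V$ ($K{\left(V \right)} = \left(-3\right) \left(-5\right) V = 15 V$)
$X = -2721$
$\sqrt{K{\left(t{\left(Y,9 \right)} \right)} + X} = \sqrt{15 \left(6 + 9 + 4\right) - 2721} = \sqrt{15 \cdot 19 - 2721} = \sqrt{285 - 2721} = \sqrt{-2436} = 2 i \sqrt{609}$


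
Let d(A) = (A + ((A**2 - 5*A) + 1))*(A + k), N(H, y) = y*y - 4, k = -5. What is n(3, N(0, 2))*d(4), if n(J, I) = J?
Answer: -3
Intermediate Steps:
N(H, y) = -4 + y**2 (N(H, y) = y**2 - 4 = -4 + y**2)
d(A) = (-5 + A)*(1 + A**2 - 4*A) (d(A) = (A + ((A**2 - 5*A) + 1))*(A - 5) = (A + (1 + A**2 - 5*A))*(-5 + A) = (1 + A**2 - 4*A)*(-5 + A) = (-5 + A)*(1 + A**2 - 4*A))
n(3, N(0, 2))*d(4) = 3*(-5 + 4**3 - 9*4**2 + 21*4) = 3*(-5 + 64 - 9*16 + 84) = 3*(-5 + 64 - 144 + 84) = 3*(-1) = -3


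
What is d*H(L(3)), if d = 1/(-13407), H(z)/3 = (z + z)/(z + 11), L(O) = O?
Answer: -3/31283 ≈ -9.5899e-5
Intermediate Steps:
H(z) = 6*z/(11 + z) (H(z) = 3*((z + z)/(z + 11)) = 3*((2*z)/(11 + z)) = 3*(2*z/(11 + z)) = 6*z/(11 + z))
d = -1/13407 ≈ -7.4588e-5
d*H(L(3)) = -2*3/(4469*(11 + 3)) = -2*3/(4469*14) = -1/13407*9/7 = -3/31283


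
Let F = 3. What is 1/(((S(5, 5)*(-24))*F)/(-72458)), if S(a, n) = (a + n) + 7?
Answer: 36229/612 ≈ 59.198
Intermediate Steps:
S(a, n) = 7 + a + n
1/(((S(5, 5)*(-24))*F)/(-72458)) = 1/((((7 + 5 + 5)*(-24))*3)/(-72458)) = 1/(((17*(-24))*3)*(-1/72458)) = 1/(-408*3*(-1/72458)) = 1/(-1224*(-1/72458)) = 1/(612/36229) = 36229/612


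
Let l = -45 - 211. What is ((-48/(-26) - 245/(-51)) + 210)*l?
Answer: -36771584/663 ≈ -55462.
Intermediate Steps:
l = -256
((-48/(-26) - 245/(-51)) + 210)*l = ((-48/(-26) - 245/(-51)) + 210)*(-256) = ((-48*(-1/26) - 245*(-1/51)) + 210)*(-256) = ((24/13 + 245/51) + 210)*(-256) = (4409/663 + 210)*(-256) = (143639/663)*(-256) = -36771584/663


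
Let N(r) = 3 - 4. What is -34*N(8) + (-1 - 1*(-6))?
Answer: 39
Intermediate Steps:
N(r) = -1
-34*N(8) + (-1 - 1*(-6)) = -34*(-1) + (-1 - 1*(-6)) = 34 + (-1 + 6) = 34 + 5 = 39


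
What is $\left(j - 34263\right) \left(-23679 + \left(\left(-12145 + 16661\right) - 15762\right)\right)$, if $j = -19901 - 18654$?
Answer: $2543168650$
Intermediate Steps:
$j = -38555$
$\left(j - 34263\right) \left(-23679 + \left(\left(-12145 + 16661\right) - 15762\right)\right) = \left(-38555 - 34263\right) \left(-23679 + \left(\left(-12145 + 16661\right) - 15762\right)\right) = - 72818 \left(-23679 + \left(4516 - 15762\right)\right) = - 72818 \left(-23679 - 11246\right) = \left(-72818\right) \left(-34925\right) = 2543168650$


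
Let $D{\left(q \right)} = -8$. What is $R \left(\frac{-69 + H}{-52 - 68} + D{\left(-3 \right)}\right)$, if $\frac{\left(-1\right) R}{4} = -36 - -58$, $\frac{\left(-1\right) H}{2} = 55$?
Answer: $\frac{8591}{15} \approx 572.73$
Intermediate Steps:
$H = -110$ ($H = \left(-2\right) 55 = -110$)
$R = -88$ ($R = - 4 \left(-36 - -58\right) = - 4 \left(-36 + 58\right) = \left(-4\right) 22 = -88$)
$R \left(\frac{-69 + H}{-52 - 68} + D{\left(-3 \right)}\right) = - 88 \left(\frac{-69 - 110}{-52 - 68} - 8\right) = - 88 \left(- \frac{179}{-120} - 8\right) = - 88 \left(\left(-179\right) \left(- \frac{1}{120}\right) - 8\right) = - 88 \left(\frac{179}{120} - 8\right) = \left(-88\right) \left(- \frac{781}{120}\right) = \frac{8591}{15}$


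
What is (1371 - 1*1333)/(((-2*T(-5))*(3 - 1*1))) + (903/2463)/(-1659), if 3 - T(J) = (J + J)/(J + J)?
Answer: -3697135/778308 ≈ -4.7502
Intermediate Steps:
T(J) = 2 (T(J) = 3 - (J + J)/(J + J) = 3 - 2*J/(2*J) = 3 - 2*J*1/(2*J) = 3 - 1*1 = 3 - 1 = 2)
(1371 - 1*1333)/(((-2*T(-5))*(3 - 1*1))) + (903/2463)/(-1659) = (1371 - 1*1333)/(((-2*2)*(3 - 1*1))) + (903/2463)/(-1659) = (1371 - 1333)/((-4*(3 - 1))) + (903*(1/2463))*(-1/1659) = 38/((-4*2)) + (301/821)*(-1/1659) = 38/(-8) - 43/194577 = 38*(-1/8) - 43/194577 = -19/4 - 43/194577 = -3697135/778308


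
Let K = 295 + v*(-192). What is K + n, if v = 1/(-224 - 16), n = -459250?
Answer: -2294771/5 ≈ -4.5895e+5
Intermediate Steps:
v = -1/240 (v = 1/(-240) = -1/240 ≈ -0.0041667)
K = 1479/5 (K = 295 - 1/240*(-192) = 295 + ⅘ = 1479/5 ≈ 295.80)
K + n = 1479/5 - 459250 = -2294771/5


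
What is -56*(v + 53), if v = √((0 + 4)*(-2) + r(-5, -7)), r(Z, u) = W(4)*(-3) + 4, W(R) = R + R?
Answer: -2968 - 112*I*√7 ≈ -2968.0 - 296.32*I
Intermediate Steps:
W(R) = 2*R
r(Z, u) = -20 (r(Z, u) = (2*4)*(-3) + 4 = 8*(-3) + 4 = -24 + 4 = -20)
v = 2*I*√7 (v = √((0 + 4)*(-2) - 20) = √(4*(-2) - 20) = √(-8 - 20) = √(-28) = 2*I*√7 ≈ 5.2915*I)
-56*(v + 53) = -56*(2*I*√7 + 53) = -56*(53 + 2*I*√7) = -2968 - 112*I*√7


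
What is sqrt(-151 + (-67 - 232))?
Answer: 15*I*sqrt(2) ≈ 21.213*I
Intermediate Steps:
sqrt(-151 + (-67 - 232)) = sqrt(-151 - 299) = sqrt(-450) = 15*I*sqrt(2)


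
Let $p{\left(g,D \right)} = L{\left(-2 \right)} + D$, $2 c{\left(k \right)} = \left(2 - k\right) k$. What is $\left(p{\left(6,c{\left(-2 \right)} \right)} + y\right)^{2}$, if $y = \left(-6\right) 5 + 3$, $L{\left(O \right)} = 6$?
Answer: $625$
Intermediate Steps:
$c{\left(k \right)} = \frac{k \left(2 - k\right)}{2}$ ($c{\left(k \right)} = \frac{\left(2 - k\right) k}{2} = \frac{k \left(2 - k\right)}{2}$)
$y = -27$ ($y = -30 + 3 = -27$)
$p{\left(g,D \right)} = 6 + D$
$\left(p{\left(6,c{\left(-2 \right)} \right)} + y\right)^{2} = \left(\left(6 + \frac{1}{2} \left(-2\right) \left(2 - -2\right)\right) - 27\right)^{2} = \left(\left(6 + \frac{1}{2} \left(-2\right) \left(2 + 2\right)\right) - 27\right)^{2} = \left(\left(6 + \frac{1}{2} \left(-2\right) 4\right) - 27\right)^{2} = \left(\left(6 - 4\right) - 27\right)^{2} = \left(2 - 27\right)^{2} = \left(-25\right)^{2} = 625$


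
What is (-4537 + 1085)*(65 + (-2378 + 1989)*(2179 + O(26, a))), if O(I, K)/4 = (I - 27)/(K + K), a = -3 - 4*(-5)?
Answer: 49735877488/17 ≈ 2.9256e+9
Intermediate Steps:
a = 17 (a = -3 + 20 = 17)
O(I, K) = 2*(-27 + I)/K (O(I, K) = 4*((I - 27)/(K + K)) = 4*((-27 + I)/((2*K))) = 4*((-27 + I)*(1/(2*K))) = 4*((-27 + I)/(2*K)) = 2*(-27 + I)/K)
(-4537 + 1085)*(65 + (-2378 + 1989)*(2179 + O(26, a))) = (-4537 + 1085)*(65 + (-2378 + 1989)*(2179 + 2*(-27 + 26)/17)) = -3452*(65 - 389*(2179 + 2*(1/17)*(-1))) = -3452*(65 - 389*(2179 - 2/17)) = -3452*(65 - 389*37041/17) = -3452*(65 - 14408949/17) = -3452*(-14407844/17) = 49735877488/17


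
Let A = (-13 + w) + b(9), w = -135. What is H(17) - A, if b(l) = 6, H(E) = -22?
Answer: 120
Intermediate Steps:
A = -142 (A = (-13 - 135) + 6 = -148 + 6 = -142)
H(17) - A = -22 - 1*(-142) = -22 + 142 = 120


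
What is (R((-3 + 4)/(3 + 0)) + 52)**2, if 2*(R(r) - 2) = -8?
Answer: 2500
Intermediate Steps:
R(r) = -2 (R(r) = 2 + (1/2)*(-8) = 2 - 4 = -2)
(R((-3 + 4)/(3 + 0)) + 52)**2 = (-2 + 52)**2 = 50**2 = 2500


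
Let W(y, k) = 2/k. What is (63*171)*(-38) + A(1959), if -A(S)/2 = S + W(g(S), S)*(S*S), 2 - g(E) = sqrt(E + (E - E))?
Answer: -421128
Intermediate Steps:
g(E) = 2 - sqrt(E) (g(E) = 2 - sqrt(E + (E - E)) = 2 - sqrt(E + 0) = 2 - sqrt(E))
A(S) = -6*S (A(S) = -2*(S + (2/S)*(S*S)) = -2*(S + (2/S)*S**2) = -2*(S + 2*S) = -6*S)
(63*171)*(-38) + A(1959) = (63*171)*(-38) - 6*1959 = 10773*(-38) - 11754 = -409374 - 11754 = -421128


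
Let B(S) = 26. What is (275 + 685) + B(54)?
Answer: 986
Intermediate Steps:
(275 + 685) + B(54) = (275 + 685) + 26 = 960 + 26 = 986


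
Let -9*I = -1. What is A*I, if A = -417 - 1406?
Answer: -1823/9 ≈ -202.56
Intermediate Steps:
I = 1/9 (I = -1/9*(-1) = 1/9 ≈ 0.11111)
A = -1823
A*I = -1823*1/9 = -1823/9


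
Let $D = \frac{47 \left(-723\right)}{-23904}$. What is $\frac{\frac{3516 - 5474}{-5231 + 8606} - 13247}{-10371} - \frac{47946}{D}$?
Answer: $- \frac{13371485864898359}{396469069875} \approx -33726.0$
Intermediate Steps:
$D = \frac{11327}{7968}$ ($D = \left(-33981\right) \left(- \frac{1}{23904}\right) = \frac{11327}{7968} \approx 1.4216$)
$\frac{\frac{3516 - 5474}{-5231 + 8606} - 13247}{-10371} - \frac{47946}{D} = \frac{\frac{3516 - 5474}{-5231 + 8606} - 13247}{-10371} - \frac{47946}{\frac{11327}{7968}} = \left(- \frac{1958}{3375} - 13247\right) \left(- \frac{1}{10371}\right) - \frac{382033728}{11327} = \left(- \frac{44710583}{3375}\right) \left(- \frac{1}{10371}\right) - \frac{382033728}{11327} = \frac{44710583}{35002125} - \frac{382033728}{11327} = - \frac{13371485864898359}{396469069875}$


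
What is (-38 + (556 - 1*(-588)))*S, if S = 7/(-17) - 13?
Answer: -252168/17 ≈ -14833.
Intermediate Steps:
S = -228/17 (S = -1/17*7 - 13 = -7/17 - 13 = -228/17 ≈ -13.412)
(-38 + (556 - 1*(-588)))*S = (-38 + (556 - 1*(-588)))*(-228/17) = (-38 + (556 + 588))*(-228/17) = (-38 + 1144)*(-228/17) = 1106*(-228/17) = -252168/17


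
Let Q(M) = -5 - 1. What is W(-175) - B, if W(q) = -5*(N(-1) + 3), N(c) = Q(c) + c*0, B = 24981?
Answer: -24966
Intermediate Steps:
Q(M) = -6
N(c) = -6 (N(c) = -6 + c*0 = -6 + 0 = -6)
W(q) = 15 (W(q) = -5*(-6 + 3) = -5*(-3) = 15)
W(-175) - B = 15 - 1*24981 = 15 - 24981 = -24966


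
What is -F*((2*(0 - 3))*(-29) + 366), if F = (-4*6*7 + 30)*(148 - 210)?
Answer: -4620240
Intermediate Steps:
F = 8556 (F = (-24*7 + 30)*(-62) = (-168 + 30)*(-62) = -138*(-62) = 8556)
-F*((2*(0 - 3))*(-29) + 366) = -8556*((2*(0 - 3))*(-29) + 366) = -8556*((2*(-3))*(-29) + 366) = -8556*(-6*(-29) + 366) = -8556*(174 + 366) = -8556*540 = -1*4620240 = -4620240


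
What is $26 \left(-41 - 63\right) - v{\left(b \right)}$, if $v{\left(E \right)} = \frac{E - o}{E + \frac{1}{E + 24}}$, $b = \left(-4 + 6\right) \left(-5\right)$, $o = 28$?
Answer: $- \frac{376388}{139} \approx -2707.8$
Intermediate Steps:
$b = -10$ ($b = 2 \left(-5\right) = -10$)
$v{\left(E \right)} = \frac{-28 + E}{E + \frac{1}{24 + E}}$ ($v{\left(E \right)} = \frac{E - 28}{E + \frac{1}{E + 24}} = \frac{E - 28}{E + \frac{1}{24 + E}} = \frac{-28 + E}{E + \frac{1}{24 + E}}$)
$26 \left(-41 - 63\right) - v{\left(b \right)} = 26 \left(-41 - 63\right) - \frac{-672 + \left(-10\right)^{2} - -40}{1 + \left(-10\right)^{2} + 24 \left(-10\right)} = 26 \left(-41 - 63\right) - \frac{-672 + 100 + 40}{1 + 100 - 240} = 26 \left(-104\right) - \frac{1}{-139} \left(-532\right) = -2704 - \left(- \frac{1}{139}\right) \left(-532\right) = -2704 - \frac{532}{139} = - \frac{376388}{139}$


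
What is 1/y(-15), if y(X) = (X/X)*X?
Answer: -1/15 ≈ -0.066667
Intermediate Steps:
y(X) = X (y(X) = 1*X = X)
1/y(-15) = 1/(-15) = -1/15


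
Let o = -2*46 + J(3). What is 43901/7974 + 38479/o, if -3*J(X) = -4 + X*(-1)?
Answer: -908685269/2145006 ≈ -423.63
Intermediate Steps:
J(X) = 4/3 + X/3 (J(X) = -(-4 + X*(-1))/3 = -(-4 - X)/3 = 4/3 + X/3)
o = -269/3 (o = -2*46 + (4/3 + (1/3)*3) = -92 + (4/3 + 1) = -92 + 7/3 = -269/3 ≈ -89.667)
43901/7974 + 38479/o = 43901/7974 + 38479/(-269/3) = 43901*(1/7974) + 38479*(-3/269) = 43901/7974 - 115437/269 = -908685269/2145006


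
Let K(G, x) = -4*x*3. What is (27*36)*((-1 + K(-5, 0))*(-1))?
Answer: 972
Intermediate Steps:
K(G, x) = -12*x
(27*36)*((-1 + K(-5, 0))*(-1)) = (27*36)*((-1 - 12*0)*(-1)) = 972*((-1 + 0)*(-1)) = 972*(-1*(-1)) = 972*1 = 972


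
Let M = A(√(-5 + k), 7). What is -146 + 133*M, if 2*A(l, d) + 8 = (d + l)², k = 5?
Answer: 5161/2 ≈ 2580.5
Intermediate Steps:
A(l, d) = -4 + (d + l)²/2
M = 41/2 (M = -4 + (7 + √(-5 + 5))²/2 = -4 + (7 + √0)²/2 = -4 + (7 + 0)²/2 = -4 + (½)*7² = -4 + (½)*49 = -4 + 49/2 = 41/2 ≈ 20.500)
-146 + 133*M = -146 + 133*(41/2) = -146 + 5453/2 = 5161/2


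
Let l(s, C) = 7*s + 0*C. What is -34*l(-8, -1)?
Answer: 1904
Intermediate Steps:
l(s, C) = 7*s (l(s, C) = 7*s + 0 = 7*s)
-34*l(-8, -1) = -238*(-8) = -34*(-56) = 1904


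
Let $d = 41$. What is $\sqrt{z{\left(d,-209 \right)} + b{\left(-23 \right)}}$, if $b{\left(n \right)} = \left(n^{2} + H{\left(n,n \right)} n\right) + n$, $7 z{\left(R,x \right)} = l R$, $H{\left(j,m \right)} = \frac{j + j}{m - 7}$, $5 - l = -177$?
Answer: $\frac{\sqrt{345765}}{15} \approx 39.201$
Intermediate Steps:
$l = 182$ ($l = 5 - -177 = 5 + 177 = 182$)
$H{\left(j,m \right)} = \frac{2 j}{-7 + m}$
$z{\left(R,x \right)} = 26 R$ ($z{\left(R,x \right)} = \frac{182 R}{7} = 26 R$)
$b{\left(n \right)} = n + n^{2} + \frac{2 n^{2}}{-7 + n}$ ($b{\left(n \right)} = \left(n^{2} + \frac{2 n}{-7 + n} n\right) + n = \left(n^{2} + \frac{2 n^{2}}{-7 + n}\right) + n = n + n^{2} + \frac{2 n^{2}}{-7 + n}$)
$\sqrt{z{\left(d,-209 \right)} + b{\left(-23 \right)}} = \sqrt{26 \cdot 41 - \frac{23 \left(-7 + \left(-23\right)^{2} - -92\right)}{-7 - 23}} = \sqrt{1066 - \frac{23 \left(-7 + 529 + 92\right)}{-30}} = \sqrt{1066 - \left(- \frac{23}{30}\right) 614} = \sqrt{1066 + \frac{7061}{15}} = \sqrt{\frac{23051}{15}} = \frac{\sqrt{345765}}{15}$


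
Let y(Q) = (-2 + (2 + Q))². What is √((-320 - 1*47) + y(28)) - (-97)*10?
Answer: 970 + √417 ≈ 990.42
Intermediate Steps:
y(Q) = Q²
√((-320 - 1*47) + y(28)) - (-97)*10 = √((-320 - 1*47) + 28²) - (-97)*10 = √((-320 - 47) + 784) - 1*(-970) = √(-367 + 784) + 970 = √417 + 970 = 970 + √417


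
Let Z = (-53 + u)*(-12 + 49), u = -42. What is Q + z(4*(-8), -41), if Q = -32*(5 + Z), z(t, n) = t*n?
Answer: 113632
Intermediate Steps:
Z = -3515 (Z = (-53 - 42)*(-12 + 49) = -95*37 = -3515)
z(t, n) = n*t
Q = 112320 (Q = -32*(5 - 3515) = -32*(-3510) = 112320)
Q + z(4*(-8), -41) = 112320 - 164*(-8) = 112320 - 41*(-32) = 112320 + 1312 = 113632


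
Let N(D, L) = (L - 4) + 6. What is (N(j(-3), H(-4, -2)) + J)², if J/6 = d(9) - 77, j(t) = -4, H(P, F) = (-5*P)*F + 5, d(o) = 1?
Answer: 239121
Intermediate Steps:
H(P, F) = 5 - 5*F*P (H(P, F) = -5*F*P + 5 = 5 - 5*F*P)
N(D, L) = 2 + L (N(D, L) = (-4 + L) + 6 = 2 + L)
J = -456 (J = 6*(1 - 77) = 6*(-76) = -456)
(N(j(-3), H(-4, -2)) + J)² = ((2 + (5 - 5*(-2)*(-4))) - 456)² = ((2 + (5 - 40)) - 456)² = ((2 - 35) - 456)² = (-33 - 456)² = (-489)² = 239121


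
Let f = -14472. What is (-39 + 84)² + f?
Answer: -12447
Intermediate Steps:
(-39 + 84)² + f = (-39 + 84)² - 14472 = 45² - 14472 = 2025 - 14472 = -12447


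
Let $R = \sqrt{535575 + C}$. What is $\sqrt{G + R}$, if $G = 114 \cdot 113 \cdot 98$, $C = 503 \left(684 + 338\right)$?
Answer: $\sqrt{1262436 + \sqrt{1049641}} \approx 1124.0$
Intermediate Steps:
$C = 514066$ ($C = 503 \cdot 1022 = 514066$)
$R = \sqrt{1049641}$ ($R = \sqrt{535575 + 514066} = \sqrt{1049641} \approx 1024.5$)
$G = 1262436$ ($G = 12882 \cdot 98 = 1262436$)
$\sqrt{G + R} = \sqrt{1262436 + \sqrt{1049641}}$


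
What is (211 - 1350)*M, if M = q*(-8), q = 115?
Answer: 1047880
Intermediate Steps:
M = -920 (M = 115*(-8) = -920)
(211 - 1350)*M = (211 - 1350)*(-920) = -1139*(-920) = 1047880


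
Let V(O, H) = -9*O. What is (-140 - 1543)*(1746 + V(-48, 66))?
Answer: -3665574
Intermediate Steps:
(-140 - 1543)*(1746 + V(-48, 66)) = (-140 - 1543)*(1746 - 9*(-48)) = -1683*(1746 + 432) = -1683*2178 = -3665574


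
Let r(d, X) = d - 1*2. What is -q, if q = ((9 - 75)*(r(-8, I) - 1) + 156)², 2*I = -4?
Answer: -777924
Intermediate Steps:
I = -2 (I = (½)*(-4) = -2)
r(d, X) = -2 + d (r(d, X) = d - 2 = -2 + d)
q = 777924 (q = ((9 - 75)*((-2 - 8) - 1) + 156)² = (-66*(-10 - 1) + 156)² = (-66*(-11) + 156)² = (726 + 156)² = 882² = 777924)
-q = -1*777924 = -777924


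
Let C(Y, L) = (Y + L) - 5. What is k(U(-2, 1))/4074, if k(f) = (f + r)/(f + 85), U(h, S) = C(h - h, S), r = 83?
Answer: 79/329994 ≈ 0.00023940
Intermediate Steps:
C(Y, L) = -5 + L + Y (C(Y, L) = (L + Y) - 5 = -5 + L + Y)
U(h, S) = -5 + S (U(h, S) = -5 + S + (h - h) = -5 + S + 0 = -5 + S)
k(f) = (83 + f)/(85 + f) (k(f) = (f + 83)/(f + 85) = (83 + f)/(85 + f))
k(U(-2, 1))/4074 = ((83 + (-5 + 1))/(85 + (-5 + 1)))/4074 = ((83 - 4)/(85 - 4))*(1/4074) = (79/81)*(1/4074) = 79/329994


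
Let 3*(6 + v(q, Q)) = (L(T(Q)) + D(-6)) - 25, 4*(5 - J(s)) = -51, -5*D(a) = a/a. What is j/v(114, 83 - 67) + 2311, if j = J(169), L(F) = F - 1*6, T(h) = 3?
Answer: 711433/308 ≈ 2309.8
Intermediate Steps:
D(a) = -1/5 (D(a) = -a/(5*a) = -1/5*1 = -1/5)
L(F) = -6 + F (L(F) = F - 6 = -6 + F)
J(s) = 71/4 (J(s) = 5 - 1/4*(-51) = 5 + 51/4 = 71/4)
j = 71/4 ≈ 17.750
v(q, Q) = -77/5 (v(q, Q) = -6 + (((-6 + 3) - 1/5) - 25)/3 = -6 + ((-3 - 1/5) - 25)/3 = -6 + (-16/5 - 25)/3 = -6 + (1/3)*(-141/5) = -6 - 47/5 = -77/5)
j/v(114, 83 - 67) + 2311 = 71/(4*(-77/5)) + 2311 = (71/4)*(-5/77) + 2311 = -355/308 + 2311 = 711433/308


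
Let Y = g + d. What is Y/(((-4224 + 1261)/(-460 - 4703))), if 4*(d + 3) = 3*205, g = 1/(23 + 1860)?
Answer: 5862343839/22317316 ≈ 262.68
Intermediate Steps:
g = 1/1883 ≈ 0.00053107
d = 603/4 (d = -3 + (3*205)/4 = -3 + (¼)*615 = -3 + 615/4 = 603/4 ≈ 150.75)
Y = 1135453/7532 (Y = 1/1883 + 603/4 = 1135453/7532 ≈ 150.75)
Y/(((-4224 + 1261)/(-460 - 4703))) = 1135453/(7532*(((-4224 + 1261)/(-460 - 4703)))) = 1135453/(7532*((-2963/(-5163)))) = 1135453/(7532*((-2963*(-1/5163)))) = 1135453/(7532*(2963/5163)) = (1135453/7532)*(5163/2963) = 5862343839/22317316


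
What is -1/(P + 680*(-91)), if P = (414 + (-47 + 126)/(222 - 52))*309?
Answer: -170/11252231 ≈ -1.5108e-5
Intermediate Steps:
P = 21771831/170 (P = (414 + 79/170)*309 = (70459/170)*309 = 21771831/170 ≈ 1.2807e+5)
-1/(P + 680*(-91)) = -1/(21771831/170 + 680*(-91)) = -1/(21771831/170 - 61880) = -1/11252231/170 = -1*170/11252231 = -170/11252231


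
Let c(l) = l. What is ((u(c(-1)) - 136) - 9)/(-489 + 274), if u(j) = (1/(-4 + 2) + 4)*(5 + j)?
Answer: 131/215 ≈ 0.60930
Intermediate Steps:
u(j) = 35/2 + 7*j/2 (u(j) = (1/(-2) + 4)*(5 + j) = (-1/2 + 4)*(5 + j) = 7*(5 + j)/2 = 35/2 + 7*j/2)
((u(c(-1)) - 136) - 9)/(-489 + 274) = (((35/2 + (7/2)*(-1)) - 136) - 9)/(-489 + 274) = (((35/2 - 7/2) - 136) - 9)/(-215) = ((14 - 136) - 9)*(-1/215) = (-122 - 9)*(-1/215) = -131*(-1/215) = 131/215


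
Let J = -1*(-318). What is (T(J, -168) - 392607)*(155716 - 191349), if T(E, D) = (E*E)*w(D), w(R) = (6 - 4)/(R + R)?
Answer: 196156992525/14 ≈ 1.4011e+10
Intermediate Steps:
J = 318
w(R) = 1/R (w(R) = 2/((2*R)) = 2*(1/(2*R)) = 1/R)
T(E, D) = E²/D (T(E, D) = (E*E)/D = E²/D)
(T(J, -168) - 392607)*(155716 - 191349) = (318²/(-168) - 392607)*(155716 - 191349) = (-1/168*101124 - 392607)*(-35633) = (-8427/14 - 392607)*(-35633) = -5504925/14*(-35633) = 196156992525/14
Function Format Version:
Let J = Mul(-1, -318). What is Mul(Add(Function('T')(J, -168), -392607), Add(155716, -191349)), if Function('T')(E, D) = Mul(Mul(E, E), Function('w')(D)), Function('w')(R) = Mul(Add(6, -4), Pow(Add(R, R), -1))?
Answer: Rational(196156992525, 14) ≈ 1.4011e+10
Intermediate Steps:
J = 318
Function('w')(R) = Pow(R, -1) (Function('w')(R) = Mul(2, Pow(Mul(2, R), -1)) = Mul(2, Mul(Rational(1, 2), Pow(R, -1))) = Pow(R, -1))
Function('T')(E, D) = Mul(Pow(D, -1), Pow(E, 2)) (Function('T')(E, D) = Mul(Mul(E, E), Pow(D, -1)) = Mul(Pow(E, 2), Pow(D, -1)) = Mul(Pow(D, -1), Pow(E, 2)))
Mul(Add(Function('T')(J, -168), -392607), Add(155716, -191349)) = Mul(Add(Mul(Pow(-168, -1), Pow(318, 2)), -392607), Add(155716, -191349)) = Mul(Add(Mul(Rational(-1, 168), 101124), -392607), -35633) = Mul(Add(Rational(-8427, 14), -392607), -35633) = Mul(Rational(-5504925, 14), -35633) = Rational(196156992525, 14)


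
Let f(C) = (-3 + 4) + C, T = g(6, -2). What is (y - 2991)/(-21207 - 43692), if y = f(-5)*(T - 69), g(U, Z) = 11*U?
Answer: 331/7211 ≈ 0.045902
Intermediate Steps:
T = 66 (T = 11*6 = 66)
f(C) = 1 + C
y = 12 (y = (1 - 5)*(66 - 69) = -4*(-3) = 12)
(y - 2991)/(-21207 - 43692) = (12 - 2991)/(-21207 - 43692) = -2979/(-64899) = -2979*(-1/64899) = 331/7211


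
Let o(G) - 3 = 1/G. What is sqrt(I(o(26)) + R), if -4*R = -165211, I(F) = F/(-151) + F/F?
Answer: sqrt(636634049181)/3926 ≈ 203.23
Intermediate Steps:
o(G) = 3 + 1/G
I(F) = 1 - F/151 (I(F) = F*(-1/151) + 1 = -F/151 + 1 = 1 - F/151)
R = 165211/4 (R = -1/4*(-165211) = 165211/4 ≈ 41303.)
sqrt(I(o(26)) + R) = sqrt((1 - (3 + 1/26)/151) + 165211/4) = sqrt((1 - 1/151*79/26) + 165211/4) = sqrt((1 - 79/3926) + 165211/4) = sqrt(3847/3926 + 165211/4) = sqrt(324316887/7852) = sqrt(636634049181)/3926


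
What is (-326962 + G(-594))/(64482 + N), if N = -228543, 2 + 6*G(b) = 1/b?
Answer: 1165293757/584713404 ≈ 1.9929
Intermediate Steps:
G(b) = -⅓ + 1/(6*b)
(-326962 + G(-594))/(64482 + N) = (-326962 + (⅙)*(1 - 2*(-594))/(-594))/(64482 - 228543) = (-326962 + (⅙)*(-1/594)*(1 + 1188))/(-164061) = (-326962 + (⅙)*(-1/594)*1189)*(-1/164061) = (-326962 - 1189/3564)*(-1/164061) = -1165293757/3564*(-1/164061) = 1165293757/584713404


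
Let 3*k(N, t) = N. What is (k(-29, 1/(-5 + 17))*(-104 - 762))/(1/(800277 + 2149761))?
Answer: 24695751444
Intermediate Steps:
k(N, t) = N/3
(k(-29, 1/(-5 + 17))*(-104 - 762))/(1/(800277 + 2149761)) = (((⅓)*(-29))*(-104 - 762))/(1/(800277 + 2149761)) = (-29/3*(-866))/(1/2950038) = 25114/(3*(1/2950038)) = (25114/3)*2950038 = 24695751444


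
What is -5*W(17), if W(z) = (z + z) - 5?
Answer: -145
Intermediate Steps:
W(z) = -5 + 2*z (W(z) = 2*z - 5 = -5 + 2*z)
-5*W(17) = -5*(-5 + 2*17) = -5*(-5 + 34) = -5*29 = -145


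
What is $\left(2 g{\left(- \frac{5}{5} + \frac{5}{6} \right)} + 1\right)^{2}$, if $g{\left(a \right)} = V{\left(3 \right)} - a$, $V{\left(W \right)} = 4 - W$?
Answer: $\frac{100}{9} \approx 11.111$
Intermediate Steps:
$g{\left(a \right)} = 1 - a$ ($g{\left(a \right)} = \left(4 - 3\right) - a = 1 - a$)
$\left(2 g{\left(- \frac{5}{5} + \frac{5}{6} \right)} + 1\right)^{2} = \left(2 \left(1 - \left(- \frac{5}{5} + \frac{5}{6}\right)\right) + 1\right)^{2} = \left(2 \left(1 - \left(\left(-5\right) \frac{1}{5} + 5 \cdot \frac{1}{6}\right)\right) + 1\right)^{2} = \left(2 \left(1 - \left(-1 + \frac{5}{6}\right)\right) + 1\right)^{2} = \left(2 \left(1 - - \frac{1}{6}\right) + 1\right)^{2} = \left(2 \left(1 + \frac{1}{6}\right) + 1\right)^{2} = \left(2 \cdot \frac{7}{6} + 1\right)^{2} = \left(\frac{7}{3} + 1\right)^{2} = \left(\frac{10}{3}\right)^{2} = \frac{100}{9}$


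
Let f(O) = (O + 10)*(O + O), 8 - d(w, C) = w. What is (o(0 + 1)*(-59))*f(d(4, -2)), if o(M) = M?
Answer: -6608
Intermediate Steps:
d(w, C) = 8 - w
f(O) = 2*O*(10 + O) (f(O) = (10 + O)*(2*O) = 2*O*(10 + O))
(o(0 + 1)*(-59))*f(d(4, -2)) = ((0 + 1)*(-59))*(2*(8 - 1*4)*(10 + (8 - 1*4))) = (1*(-59))*(2*(8 - 4)*(10 + (8 - 4))) = -118*4*(10 + 4) = -118*4*14 = -59*112 = -6608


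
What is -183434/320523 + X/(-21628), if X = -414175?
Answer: 128785302973/6932271444 ≈ 18.578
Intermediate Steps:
-183434/320523 + X/(-21628) = -183434/320523 - 414175/(-21628) = -183434*1/320523 - 414175*(-1/21628) = -183434/320523 + 414175/21628 = 128785302973/6932271444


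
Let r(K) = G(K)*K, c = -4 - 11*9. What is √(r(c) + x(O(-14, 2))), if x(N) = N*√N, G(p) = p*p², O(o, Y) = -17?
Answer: √(112550881 - 17*I*√17) ≈ 10609.0 - 0.e-3*I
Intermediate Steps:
G(p) = p³
c = -103 (c = -4 - 99 = -103)
r(K) = K⁴ (r(K) = K³*K = K⁴)
x(N) = N^(3/2)
√(r(c) + x(O(-14, 2))) = √((-103)⁴ + (-17)^(3/2)) = √(112550881 - 17*I*√17)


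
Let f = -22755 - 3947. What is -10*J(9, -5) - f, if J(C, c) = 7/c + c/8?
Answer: 106889/4 ≈ 26722.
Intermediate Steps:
J(C, c) = 7/c + c/8 (J(C, c) = 7/c + c*(⅛) = 7/c + c/8)
f = -26702
-10*J(9, -5) - f = -10*(7/(-5) + (⅛)*(-5)) - 1*(-26702) = -10*(7*(-⅕) - 5/8) + 26702 = -10*(-7/5 - 5/8) + 26702 = -10*(-81/40) + 26702 = 81/4 + 26702 = 106889/4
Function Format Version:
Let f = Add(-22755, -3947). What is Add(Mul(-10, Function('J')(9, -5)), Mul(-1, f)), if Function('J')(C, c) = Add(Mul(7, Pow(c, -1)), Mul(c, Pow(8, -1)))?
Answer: Rational(106889, 4) ≈ 26722.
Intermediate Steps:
Function('J')(C, c) = Add(Mul(7, Pow(c, -1)), Mul(Rational(1, 8), c)) (Function('J')(C, c) = Add(Mul(7, Pow(c, -1)), Mul(c, Rational(1, 8))) = Add(Mul(7, Pow(c, -1)), Mul(Rational(1, 8), c)))
f = -26702
Add(Mul(-10, Function('J')(9, -5)), Mul(-1, f)) = Add(Mul(-10, Add(Mul(7, Pow(-5, -1)), Mul(Rational(1, 8), -5))), Mul(-1, -26702)) = Add(Mul(-10, Add(Mul(7, Rational(-1, 5)), Rational(-5, 8))), 26702) = Add(Mul(-10, Add(Rational(-7, 5), Rational(-5, 8))), 26702) = Add(Mul(-10, Rational(-81, 40)), 26702) = Add(Rational(81, 4), 26702) = Rational(106889, 4)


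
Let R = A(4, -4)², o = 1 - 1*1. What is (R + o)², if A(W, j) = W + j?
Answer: 0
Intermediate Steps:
o = 0 (o = 1 - 1 = 0)
R = 0 (R = (4 - 4)² = 0² = 0)
(R + o)² = (0 + 0)² = 0² = 0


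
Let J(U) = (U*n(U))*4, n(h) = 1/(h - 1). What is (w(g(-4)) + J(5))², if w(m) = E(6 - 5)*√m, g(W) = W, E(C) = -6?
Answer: (5 - 12*I)² ≈ -119.0 - 120.0*I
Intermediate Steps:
n(h) = 1/(-1 + h)
J(U) = 4*U/(-1 + U) (J(U) = (U/(-1 + U))*4 = 4*U/(-1 + U))
w(m) = -6*√m
(w(g(-4)) + J(5))² = (-12*I + 4*5/(-1 + 5))² = (-12*I + 4*5/4)² = (-12*I + 4*5*(¼))² = (-12*I + 5)² = (5 - 12*I)²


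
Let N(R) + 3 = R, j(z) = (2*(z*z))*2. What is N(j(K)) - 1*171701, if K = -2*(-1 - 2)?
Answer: -171560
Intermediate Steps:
K = 6 (K = -2*(-3) = 6)
j(z) = 4*z**2 (j(z) = (2*z**2)*2 = 4*z**2)
N(R) = -3 + R
N(j(K)) - 1*171701 = (-3 + 4*6**2) - 1*171701 = (-3 + 4*36) - 171701 = (-3 + 144) - 171701 = 141 - 171701 = -171560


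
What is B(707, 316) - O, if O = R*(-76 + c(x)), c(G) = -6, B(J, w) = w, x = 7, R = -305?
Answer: -24694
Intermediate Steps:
O = 25010 (O = -305*(-76 - 6) = -305*(-82) = 25010)
B(707, 316) - O = 316 - 1*25010 = 316 - 25010 = -24694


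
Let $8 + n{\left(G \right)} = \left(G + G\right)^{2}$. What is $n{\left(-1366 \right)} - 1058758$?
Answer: $6405058$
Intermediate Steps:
$n{\left(G \right)} = -8 + 4 G^{2}$ ($n{\left(G \right)} = -8 + \left(G + G\right)^{2} = -8 + \left(2 G\right)^{2} = -8 + 4 G^{2}$)
$n{\left(-1366 \right)} - 1058758 = \left(-8 + 4 \left(-1366\right)^{2}\right) - 1058758 = \left(-8 + 4 \cdot 1865956\right) - 1058758 = \left(-8 + 7463824\right) - 1058758 = 7463816 - 1058758 = 6405058$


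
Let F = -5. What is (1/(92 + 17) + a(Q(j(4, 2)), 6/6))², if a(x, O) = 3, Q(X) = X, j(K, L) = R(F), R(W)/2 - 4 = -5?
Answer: 107584/11881 ≈ 9.0551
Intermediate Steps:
R(W) = -2 (R(W) = 8 + 2*(-5) = 8 - 10 = -2)
j(K, L) = -2
(1/(92 + 17) + a(Q(j(4, 2)), 6/6))² = (1/(92 + 17) + 3)² = (1/109 + 3)² = (328/109)² = 107584/11881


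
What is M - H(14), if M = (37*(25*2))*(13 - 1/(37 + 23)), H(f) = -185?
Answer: 145225/6 ≈ 24204.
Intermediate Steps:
M = 144115/6 (M = (37*50)*(13 - 1/60) = 1850*(13 - 1*1/60) = 1850*(13 - 1/60) = 1850*(779/60) = 144115/6 ≈ 24019.)
M - H(14) = 144115/6 - 1*(-185) = 144115/6 + 185 = 145225/6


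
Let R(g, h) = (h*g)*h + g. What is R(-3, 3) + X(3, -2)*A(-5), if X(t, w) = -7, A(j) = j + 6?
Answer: -37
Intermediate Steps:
A(j) = 6 + j
R(g, h) = g + g*h**2 (R(g, h) = (g*h)*h + g = g*h**2 + g = g + g*h**2)
R(-3, 3) + X(3, -2)*A(-5) = -3*(1 + 3**2) - 7*(6 - 5) = -3*(1 + 9) - 7*1 = -3*10 - 7 = -30 - 7 = -37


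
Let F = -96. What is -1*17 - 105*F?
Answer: 10063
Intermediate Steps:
-1*17 - 105*F = -1*17 - 105*(-96) = -17 + 10080 = 10063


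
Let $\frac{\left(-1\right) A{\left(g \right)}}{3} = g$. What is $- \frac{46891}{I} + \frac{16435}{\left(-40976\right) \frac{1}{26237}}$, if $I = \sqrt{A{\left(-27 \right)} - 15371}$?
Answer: $- \frac{431205095}{40976} + \frac{46891 i \sqrt{15290}}{15290} \approx -10523.0 + 379.22 i$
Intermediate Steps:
$A{\left(g \right)} = - 3 g$
$I = i \sqrt{15290}$ ($I = \sqrt{\left(-3\right) \left(-27\right) - 15371} = \sqrt{81 - 15371} = \sqrt{-15290} = i \sqrt{15290} \approx 123.65 i$)
$- \frac{46891}{I} + \frac{16435}{\left(-40976\right) \frac{1}{26237}} = - \frac{46891}{i \sqrt{15290}} + \frac{16435}{\left(-40976\right) \frac{1}{26237}} = - 46891 \left(- \frac{i \sqrt{15290}}{15290}\right) + \frac{16435}{\left(-40976\right) \frac{1}{26237}} = \frac{46891 i \sqrt{15290}}{15290} + \frac{16435}{- \frac{40976}{26237}} = \frac{46891 i \sqrt{15290}}{15290} + 16435 \left(- \frac{26237}{40976}\right) = \frac{46891 i \sqrt{15290}}{15290} - \frac{431205095}{40976} = - \frac{431205095}{40976} + \frac{46891 i \sqrt{15290}}{15290}$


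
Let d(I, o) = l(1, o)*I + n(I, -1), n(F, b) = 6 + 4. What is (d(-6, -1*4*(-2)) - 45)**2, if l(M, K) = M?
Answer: 1681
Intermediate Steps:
n(F, b) = 10
d(I, o) = 10 + I (d(I, o) = 1*I + 10 = I + 10 = 10 + I)
(d(-6, -1*4*(-2)) - 45)**2 = ((10 - 6) - 45)**2 = (4 - 45)**2 = (-41)**2 = 1681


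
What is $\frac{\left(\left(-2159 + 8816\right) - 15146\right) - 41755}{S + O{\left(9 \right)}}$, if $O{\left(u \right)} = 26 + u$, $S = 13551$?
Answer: $- \frac{25122}{6793} \approx -3.6982$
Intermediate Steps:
$\frac{\left(\left(-2159 + 8816\right) - 15146\right) - 41755}{S + O{\left(9 \right)}} = \frac{\left(\left(-2159 + 8816\right) - 15146\right) - 41755}{13551 + \left(26 + 9\right)} = \frac{\left(6657 - 15146\right) - 41755}{13551 + 35} = \frac{-8489 - 41755}{13586} = \left(-50244\right) \frac{1}{13586} = - \frac{25122}{6793}$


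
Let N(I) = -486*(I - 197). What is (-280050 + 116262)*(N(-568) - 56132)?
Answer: -51700992504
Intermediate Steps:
N(I) = 95742 - 486*I (N(I) = -486*(-197 + I) = 95742 - 486*I)
(-280050 + 116262)*(N(-568) - 56132) = (-280050 + 116262)*((95742 - 486*(-568)) - 56132) = -163788*((95742 + 276048) - 56132) = -163788*(371790 - 56132) = -163788*315658 = -51700992504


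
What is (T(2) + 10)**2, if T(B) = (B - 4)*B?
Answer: 36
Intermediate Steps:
T(B) = B*(-4 + B) (T(B) = (-4 + B)*B = B*(-4 + B))
(T(2) + 10)**2 = (2*(-4 + 2) + 10)**2 = (2*(-2) + 10)**2 = (-4 + 10)**2 = 6**2 = 36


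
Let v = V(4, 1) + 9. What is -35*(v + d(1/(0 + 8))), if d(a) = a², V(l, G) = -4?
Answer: -11235/64 ≈ -175.55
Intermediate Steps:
v = 5 (v = -4 + 9 = 5)
-35*(v + d(1/(0 + 8))) = -35*(5 + (1/(0 + 8))²) = -35*(5 + (1/8)²) = -35*(5 + (⅛)²) = -35*(5 + 1/64) = -35*321/64 = -11235/64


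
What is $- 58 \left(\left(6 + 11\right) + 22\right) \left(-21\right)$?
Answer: $47502$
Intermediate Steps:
$- 58 \left(\left(6 + 11\right) + 22\right) \left(-21\right) = - 58 \left(17 + 22\right) \left(-21\right) = \left(-58\right) 39 \left(-21\right) = \left(-2262\right) \left(-21\right) = 47502$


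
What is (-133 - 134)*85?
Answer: -22695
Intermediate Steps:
(-133 - 134)*85 = -267*85 = -22695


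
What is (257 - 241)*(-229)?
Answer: -3664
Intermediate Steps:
(257 - 241)*(-229) = 16*(-229) = -3664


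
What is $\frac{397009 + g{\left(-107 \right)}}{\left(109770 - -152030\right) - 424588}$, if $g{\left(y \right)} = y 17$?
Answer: $- \frac{197595}{81394} \approx -2.4276$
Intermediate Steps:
$g{\left(y \right)} = 17 y$
$\frac{397009 + g{\left(-107 \right)}}{\left(109770 - -152030\right) - 424588} = \frac{397009 + 17 \left(-107\right)}{\left(109770 - -152030\right) - 424588} = \frac{397009 - 1819}{\left(109770 + 152030\right) - 424588} = \frac{395190}{261800 - 424588} = \frac{395190}{-162788} = 395190 \left(- \frac{1}{162788}\right) = - \frac{197595}{81394}$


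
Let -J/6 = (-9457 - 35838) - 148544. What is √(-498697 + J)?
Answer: √664337 ≈ 815.07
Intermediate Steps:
J = 1163034 (J = -6*((-9457 - 35838) - 148544) = -6*(-45295 - 148544) = -6*(-193839) = 1163034)
√(-498697 + J) = √(-498697 + 1163034) = √664337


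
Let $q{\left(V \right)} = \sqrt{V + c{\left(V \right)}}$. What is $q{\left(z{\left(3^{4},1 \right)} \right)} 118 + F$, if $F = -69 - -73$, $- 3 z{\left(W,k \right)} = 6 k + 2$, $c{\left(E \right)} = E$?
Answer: $4 + \frac{472 i \sqrt{3}}{3} \approx 4.0 + 272.51 i$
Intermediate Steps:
$z{\left(W,k \right)} = - \frac{2}{3} - 2 k$ ($z{\left(W,k \right)} = - \frac{6 k + 2}{3} = - \frac{2 + 6 k}{3} = - \frac{2}{3} - 2 k$)
$F = 4$ ($F = -69 + 73 = 4$)
$q{\left(V \right)} = \sqrt{2} \sqrt{V}$ ($q{\left(V \right)} = \sqrt{V + V} = \sqrt{2 V} = \sqrt{2} \sqrt{V}$)
$q{\left(z{\left(3^{4},1 \right)} \right)} 118 + F = \sqrt{2} \sqrt{- \frac{2}{3} - 2} \cdot 118 + 4 = \sqrt{2} \sqrt{- \frac{8}{3}} \cdot 118 + 4 = \sqrt{2} \frac{2 i \sqrt{6}}{3} \cdot 118 + 4 = \frac{4 i \sqrt{3}}{3} \cdot 118 + 4 = \frac{472 i \sqrt{3}}{3} + 4 = 4 + \frac{472 i \sqrt{3}}{3}$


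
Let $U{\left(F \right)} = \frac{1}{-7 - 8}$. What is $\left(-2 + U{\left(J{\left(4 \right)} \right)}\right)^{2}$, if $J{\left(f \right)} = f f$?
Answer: $\frac{961}{225} \approx 4.2711$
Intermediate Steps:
$J{\left(f \right)} = f^{2}$
$U{\left(F \right)} = - \frac{1}{15}$ ($U{\left(F \right)} = \frac{1}{-15} = - \frac{1}{15}$)
$\left(-2 + U{\left(J{\left(4 \right)} \right)}\right)^{2} = \left(-2 - \frac{1}{15}\right)^{2} = \left(- \frac{31}{15}\right)^{2} = \frac{961}{225}$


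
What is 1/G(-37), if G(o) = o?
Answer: -1/37 ≈ -0.027027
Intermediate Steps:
1/G(-37) = 1/(-37) = -1/37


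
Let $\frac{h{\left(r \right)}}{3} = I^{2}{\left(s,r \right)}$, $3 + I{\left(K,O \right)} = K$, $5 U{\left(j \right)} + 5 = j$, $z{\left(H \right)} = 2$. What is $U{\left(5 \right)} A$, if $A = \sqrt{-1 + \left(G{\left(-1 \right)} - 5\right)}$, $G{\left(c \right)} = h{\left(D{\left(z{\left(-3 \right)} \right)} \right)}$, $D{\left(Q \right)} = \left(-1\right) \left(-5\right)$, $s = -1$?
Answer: $0$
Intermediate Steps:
$D{\left(Q \right)} = 5$
$U{\left(j \right)} = -1 + \frac{j}{5}$
$I{\left(K,O \right)} = -3 + K$
$h{\left(r \right)} = 48$ ($h{\left(r \right)} = 3 \left(-3 - 1\right)^{2} = 3 \left(-4\right)^{2} = 3 \cdot 16 = 48$)
$G{\left(c \right)} = 48$
$A = \sqrt{42}$ ($A = \sqrt{-1 + \left(48 - 5\right)} = \sqrt{-1 + 43} = \sqrt{42} \approx 6.4807$)
$U{\left(5 \right)} A = \left(-1 + \frac{1}{5} \cdot 5\right) \sqrt{42} = \left(-1 + 1\right) \sqrt{42} = 0 \sqrt{42} = 0$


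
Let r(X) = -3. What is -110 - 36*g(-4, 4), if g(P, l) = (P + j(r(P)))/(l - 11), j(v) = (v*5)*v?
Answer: 706/7 ≈ 100.86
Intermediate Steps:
j(v) = 5*v² (j(v) = (5*v)*v = 5*v²)
g(P, l) = (45 + P)/(-11 + l) (g(P, l) = (P + 5*(-3)²)/(l - 11) = (P + 5*9)/(-11 + l) = (P + 45)/(-11 + l) = (45 + P)/(-11 + l))
-110 - 36*g(-4, 4) = -110 - 36*(45 - 4)/(-11 + 4) = -110 - 36*41/(-7) = -110 - (-36)*41/7 = -110 - 36*(-41/7) = -110 + 1476/7 = 706/7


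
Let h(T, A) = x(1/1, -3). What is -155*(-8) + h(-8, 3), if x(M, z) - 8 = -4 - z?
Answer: 1247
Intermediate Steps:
x(M, z) = 4 - z (x(M, z) = 8 + (-4 - z) = 4 - z)
h(T, A) = 7 (h(T, A) = 4 - 1*(-3) = 4 + 3 = 7)
-155*(-8) + h(-8, 3) = -155*(-8) + 7 = 1240 + 7 = 1247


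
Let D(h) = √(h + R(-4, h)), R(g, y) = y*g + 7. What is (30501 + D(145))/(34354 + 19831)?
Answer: 30501/54185 + 2*I*√107/54185 ≈ 0.56291 + 0.00038181*I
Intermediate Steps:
R(g, y) = 7 + g*y (R(g, y) = g*y + 7 = 7 + g*y)
D(h) = √(7 - 3*h) (D(h) = √(h + (7 - 4*h)) = √(7 - 3*h))
(30501 + D(145))/(34354 + 19831) = (30501 + √(7 - 3*145))/(34354 + 19831) = (30501 + √(7 - 435))/54185 = (30501 + √(-428))*(1/54185) = (30501 + 2*I*√107)*(1/54185) = 30501/54185 + 2*I*√107/54185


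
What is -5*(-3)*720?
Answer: 10800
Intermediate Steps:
-5*(-3)*720 = 15*720 = 10800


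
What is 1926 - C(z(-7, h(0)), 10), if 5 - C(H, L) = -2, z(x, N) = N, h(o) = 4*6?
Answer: 1919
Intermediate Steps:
h(o) = 24
C(H, L) = 7 (C(H, L) = 5 - 1*(-2) = 5 + 2 = 7)
1926 - C(z(-7, h(0)), 10) = 1926 - 1*7 = 1926 - 7 = 1919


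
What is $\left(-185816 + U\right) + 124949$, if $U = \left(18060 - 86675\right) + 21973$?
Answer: $-107509$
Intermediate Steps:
$U = -46642$ ($U = -68615 + 21973 = -46642$)
$\left(-185816 + U\right) + 124949 = \left(-185816 - 46642\right) + 124949 = -232458 + 124949 = -107509$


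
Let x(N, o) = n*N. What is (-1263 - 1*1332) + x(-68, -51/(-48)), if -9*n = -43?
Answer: -26279/9 ≈ -2919.9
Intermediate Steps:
n = 43/9 (n = -1/9*(-43) = 43/9 ≈ 4.7778)
x(N, o) = 43*N/9
(-1263 - 1*1332) + x(-68, -51/(-48)) = (-1263 - 1*1332) + (43/9)*(-68) = (-1263 - 1332) - 2924/9 = -2595 - 2924/9 = -26279/9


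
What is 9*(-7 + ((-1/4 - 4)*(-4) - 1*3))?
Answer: 63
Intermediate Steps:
9*(-7 + ((-1/4 - 4)*(-4) - 1*3)) = 9*(-7 + ((-1*1/4 - 4)*(-4) - 3)) = 9*(-7 + ((-1/4 - 4)*(-4) - 3)) = 9*(-7 + (-17/4*(-4) - 3)) = 9*(-7 + (17 - 3)) = 9*(-7 + 14) = 9*7 = 63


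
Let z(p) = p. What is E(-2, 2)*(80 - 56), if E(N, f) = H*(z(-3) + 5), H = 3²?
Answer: 432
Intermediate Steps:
H = 9
E(N, f) = 18 (E(N, f) = 9*(-3 + 5) = 9*2 = 18)
E(-2, 2)*(80 - 56) = 18*(80 - 56) = 18*24 = 432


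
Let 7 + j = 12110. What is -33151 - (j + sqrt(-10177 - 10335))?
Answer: -45254 - 4*I*sqrt(1282) ≈ -45254.0 - 143.22*I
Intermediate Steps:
j = 12103 (j = -7 + 12110 = 12103)
-33151 - (j + sqrt(-10177 - 10335)) = -33151 - (12103 + sqrt(-10177 - 10335)) = -33151 - (12103 + sqrt(-20512)) = -33151 - (12103 + 4*I*sqrt(1282)) = -33151 + (-12103 - 4*I*sqrt(1282)) = -45254 - 4*I*sqrt(1282)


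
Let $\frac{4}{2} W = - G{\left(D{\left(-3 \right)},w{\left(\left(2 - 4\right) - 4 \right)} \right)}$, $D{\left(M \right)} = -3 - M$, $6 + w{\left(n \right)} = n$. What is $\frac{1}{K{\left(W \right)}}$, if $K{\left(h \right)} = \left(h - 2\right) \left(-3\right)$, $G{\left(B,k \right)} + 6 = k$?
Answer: $- \frac{1}{21} \approx -0.047619$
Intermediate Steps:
$w{\left(n \right)} = -6 + n$
$G{\left(B,k \right)} = -6 + k$
$W = 9$ ($W = \frac{\left(-1\right) \left(-6 + \left(-6 + \left(\left(2 - 4\right) - 4\right)\right)\right)}{2} = \frac{\left(-1\right) \left(-6 - 12\right)}{2} = \frac{\left(-1\right) \left(-18\right)}{2} = \frac{1}{2} \cdot 18 = 9$)
$K{\left(h \right)} = 6 - 3 h$ ($K{\left(h \right)} = \left(-2 + h\right) \left(-3\right) = 6 - 3 h$)
$\frac{1}{K{\left(W \right)}} = \frac{1}{6 - 27} = \frac{1}{-21} = - \frac{1}{21}$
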